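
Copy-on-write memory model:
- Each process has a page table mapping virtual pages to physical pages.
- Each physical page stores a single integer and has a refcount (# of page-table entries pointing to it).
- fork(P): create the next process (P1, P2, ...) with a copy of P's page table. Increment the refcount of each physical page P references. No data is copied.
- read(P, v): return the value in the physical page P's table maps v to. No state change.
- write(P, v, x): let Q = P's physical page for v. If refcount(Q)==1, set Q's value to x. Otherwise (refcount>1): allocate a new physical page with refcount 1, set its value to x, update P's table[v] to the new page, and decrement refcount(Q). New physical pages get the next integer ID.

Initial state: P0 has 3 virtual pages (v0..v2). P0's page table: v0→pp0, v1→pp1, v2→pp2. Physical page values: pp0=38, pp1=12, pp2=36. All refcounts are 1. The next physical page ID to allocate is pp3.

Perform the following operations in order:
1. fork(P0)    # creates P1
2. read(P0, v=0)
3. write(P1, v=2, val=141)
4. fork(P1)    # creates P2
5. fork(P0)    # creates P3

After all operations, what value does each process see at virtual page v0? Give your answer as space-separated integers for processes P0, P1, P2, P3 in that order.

Op 1: fork(P0) -> P1. 3 ppages; refcounts: pp0:2 pp1:2 pp2:2
Op 2: read(P0, v0) -> 38. No state change.
Op 3: write(P1, v2, 141). refcount(pp2)=2>1 -> COPY to pp3. 4 ppages; refcounts: pp0:2 pp1:2 pp2:1 pp3:1
Op 4: fork(P1) -> P2. 4 ppages; refcounts: pp0:3 pp1:3 pp2:1 pp3:2
Op 5: fork(P0) -> P3. 4 ppages; refcounts: pp0:4 pp1:4 pp2:2 pp3:2
P0: v0 -> pp0 = 38
P1: v0 -> pp0 = 38
P2: v0 -> pp0 = 38
P3: v0 -> pp0 = 38

Answer: 38 38 38 38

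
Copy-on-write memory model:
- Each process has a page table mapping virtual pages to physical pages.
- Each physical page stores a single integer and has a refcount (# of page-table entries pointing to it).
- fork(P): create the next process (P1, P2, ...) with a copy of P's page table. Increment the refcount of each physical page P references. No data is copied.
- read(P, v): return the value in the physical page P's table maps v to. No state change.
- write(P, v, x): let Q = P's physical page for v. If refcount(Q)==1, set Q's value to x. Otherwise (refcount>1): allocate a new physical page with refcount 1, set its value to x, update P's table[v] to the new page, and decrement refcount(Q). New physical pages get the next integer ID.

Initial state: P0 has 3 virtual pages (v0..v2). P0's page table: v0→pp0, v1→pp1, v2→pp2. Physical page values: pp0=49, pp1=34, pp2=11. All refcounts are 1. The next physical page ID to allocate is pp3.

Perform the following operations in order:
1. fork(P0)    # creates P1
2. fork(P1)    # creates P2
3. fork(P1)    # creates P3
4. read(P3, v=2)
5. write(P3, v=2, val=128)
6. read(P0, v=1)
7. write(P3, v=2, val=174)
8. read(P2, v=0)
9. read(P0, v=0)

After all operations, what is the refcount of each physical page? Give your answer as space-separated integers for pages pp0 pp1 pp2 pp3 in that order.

Answer: 4 4 3 1

Derivation:
Op 1: fork(P0) -> P1. 3 ppages; refcounts: pp0:2 pp1:2 pp2:2
Op 2: fork(P1) -> P2. 3 ppages; refcounts: pp0:3 pp1:3 pp2:3
Op 3: fork(P1) -> P3. 3 ppages; refcounts: pp0:4 pp1:4 pp2:4
Op 4: read(P3, v2) -> 11. No state change.
Op 5: write(P3, v2, 128). refcount(pp2)=4>1 -> COPY to pp3. 4 ppages; refcounts: pp0:4 pp1:4 pp2:3 pp3:1
Op 6: read(P0, v1) -> 34. No state change.
Op 7: write(P3, v2, 174). refcount(pp3)=1 -> write in place. 4 ppages; refcounts: pp0:4 pp1:4 pp2:3 pp3:1
Op 8: read(P2, v0) -> 49. No state change.
Op 9: read(P0, v0) -> 49. No state change.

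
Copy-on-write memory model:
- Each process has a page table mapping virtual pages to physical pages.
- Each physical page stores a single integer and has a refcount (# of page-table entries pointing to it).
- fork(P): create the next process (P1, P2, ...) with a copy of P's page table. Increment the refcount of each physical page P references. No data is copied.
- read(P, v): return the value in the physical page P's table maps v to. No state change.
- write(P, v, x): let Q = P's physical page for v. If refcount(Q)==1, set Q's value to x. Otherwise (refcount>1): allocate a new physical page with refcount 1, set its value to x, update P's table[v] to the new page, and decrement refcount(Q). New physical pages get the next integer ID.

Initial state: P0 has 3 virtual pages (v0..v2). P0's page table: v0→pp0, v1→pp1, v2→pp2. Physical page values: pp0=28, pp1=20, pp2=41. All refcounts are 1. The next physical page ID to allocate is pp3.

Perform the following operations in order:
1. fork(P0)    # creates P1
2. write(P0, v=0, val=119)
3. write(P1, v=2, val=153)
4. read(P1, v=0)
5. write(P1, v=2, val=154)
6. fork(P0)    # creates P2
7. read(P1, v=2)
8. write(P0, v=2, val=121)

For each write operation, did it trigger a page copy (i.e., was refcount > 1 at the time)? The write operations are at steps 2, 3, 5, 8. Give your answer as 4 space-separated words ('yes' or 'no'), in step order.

Op 1: fork(P0) -> P1. 3 ppages; refcounts: pp0:2 pp1:2 pp2:2
Op 2: write(P0, v0, 119). refcount(pp0)=2>1 -> COPY to pp3. 4 ppages; refcounts: pp0:1 pp1:2 pp2:2 pp3:1
Op 3: write(P1, v2, 153). refcount(pp2)=2>1 -> COPY to pp4. 5 ppages; refcounts: pp0:1 pp1:2 pp2:1 pp3:1 pp4:1
Op 4: read(P1, v0) -> 28. No state change.
Op 5: write(P1, v2, 154). refcount(pp4)=1 -> write in place. 5 ppages; refcounts: pp0:1 pp1:2 pp2:1 pp3:1 pp4:1
Op 6: fork(P0) -> P2. 5 ppages; refcounts: pp0:1 pp1:3 pp2:2 pp3:2 pp4:1
Op 7: read(P1, v2) -> 154. No state change.
Op 8: write(P0, v2, 121). refcount(pp2)=2>1 -> COPY to pp5. 6 ppages; refcounts: pp0:1 pp1:3 pp2:1 pp3:2 pp4:1 pp5:1

yes yes no yes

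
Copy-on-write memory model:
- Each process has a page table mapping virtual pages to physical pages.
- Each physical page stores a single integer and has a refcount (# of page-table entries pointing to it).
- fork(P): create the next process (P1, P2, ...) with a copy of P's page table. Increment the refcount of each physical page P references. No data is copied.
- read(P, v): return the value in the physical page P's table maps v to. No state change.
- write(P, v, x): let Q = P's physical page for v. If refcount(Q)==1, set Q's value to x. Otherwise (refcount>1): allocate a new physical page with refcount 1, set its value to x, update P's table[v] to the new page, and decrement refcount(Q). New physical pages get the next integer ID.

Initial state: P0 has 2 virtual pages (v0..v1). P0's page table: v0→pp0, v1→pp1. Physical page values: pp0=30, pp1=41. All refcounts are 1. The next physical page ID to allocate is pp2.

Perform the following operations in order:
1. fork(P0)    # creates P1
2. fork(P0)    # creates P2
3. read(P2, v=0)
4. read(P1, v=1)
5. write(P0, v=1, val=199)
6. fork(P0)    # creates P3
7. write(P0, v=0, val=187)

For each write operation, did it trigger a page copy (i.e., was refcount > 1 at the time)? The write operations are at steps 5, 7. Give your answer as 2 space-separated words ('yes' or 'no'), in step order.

Op 1: fork(P0) -> P1. 2 ppages; refcounts: pp0:2 pp1:2
Op 2: fork(P0) -> P2. 2 ppages; refcounts: pp0:3 pp1:3
Op 3: read(P2, v0) -> 30. No state change.
Op 4: read(P1, v1) -> 41. No state change.
Op 5: write(P0, v1, 199). refcount(pp1)=3>1 -> COPY to pp2. 3 ppages; refcounts: pp0:3 pp1:2 pp2:1
Op 6: fork(P0) -> P3. 3 ppages; refcounts: pp0:4 pp1:2 pp2:2
Op 7: write(P0, v0, 187). refcount(pp0)=4>1 -> COPY to pp3. 4 ppages; refcounts: pp0:3 pp1:2 pp2:2 pp3:1

yes yes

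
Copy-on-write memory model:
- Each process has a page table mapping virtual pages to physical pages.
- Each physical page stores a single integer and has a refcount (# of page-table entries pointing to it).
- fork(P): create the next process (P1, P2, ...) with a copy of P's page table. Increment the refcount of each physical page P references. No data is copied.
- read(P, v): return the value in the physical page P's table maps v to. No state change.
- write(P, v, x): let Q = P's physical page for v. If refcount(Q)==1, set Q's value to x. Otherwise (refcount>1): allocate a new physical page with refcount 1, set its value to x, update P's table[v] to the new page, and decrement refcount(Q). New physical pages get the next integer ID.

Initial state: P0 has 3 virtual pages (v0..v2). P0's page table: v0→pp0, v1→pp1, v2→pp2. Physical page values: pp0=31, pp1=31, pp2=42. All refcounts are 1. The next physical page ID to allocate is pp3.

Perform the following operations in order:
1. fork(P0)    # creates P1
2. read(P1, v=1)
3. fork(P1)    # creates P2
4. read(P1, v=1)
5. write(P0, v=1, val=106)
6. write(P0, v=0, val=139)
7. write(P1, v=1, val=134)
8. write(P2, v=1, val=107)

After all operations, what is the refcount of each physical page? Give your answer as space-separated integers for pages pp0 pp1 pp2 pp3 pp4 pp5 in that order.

Op 1: fork(P0) -> P1. 3 ppages; refcounts: pp0:2 pp1:2 pp2:2
Op 2: read(P1, v1) -> 31. No state change.
Op 3: fork(P1) -> P2. 3 ppages; refcounts: pp0:3 pp1:3 pp2:3
Op 4: read(P1, v1) -> 31. No state change.
Op 5: write(P0, v1, 106). refcount(pp1)=3>1 -> COPY to pp3. 4 ppages; refcounts: pp0:3 pp1:2 pp2:3 pp3:1
Op 6: write(P0, v0, 139). refcount(pp0)=3>1 -> COPY to pp4. 5 ppages; refcounts: pp0:2 pp1:2 pp2:3 pp3:1 pp4:1
Op 7: write(P1, v1, 134). refcount(pp1)=2>1 -> COPY to pp5. 6 ppages; refcounts: pp0:2 pp1:1 pp2:3 pp3:1 pp4:1 pp5:1
Op 8: write(P2, v1, 107). refcount(pp1)=1 -> write in place. 6 ppages; refcounts: pp0:2 pp1:1 pp2:3 pp3:1 pp4:1 pp5:1

Answer: 2 1 3 1 1 1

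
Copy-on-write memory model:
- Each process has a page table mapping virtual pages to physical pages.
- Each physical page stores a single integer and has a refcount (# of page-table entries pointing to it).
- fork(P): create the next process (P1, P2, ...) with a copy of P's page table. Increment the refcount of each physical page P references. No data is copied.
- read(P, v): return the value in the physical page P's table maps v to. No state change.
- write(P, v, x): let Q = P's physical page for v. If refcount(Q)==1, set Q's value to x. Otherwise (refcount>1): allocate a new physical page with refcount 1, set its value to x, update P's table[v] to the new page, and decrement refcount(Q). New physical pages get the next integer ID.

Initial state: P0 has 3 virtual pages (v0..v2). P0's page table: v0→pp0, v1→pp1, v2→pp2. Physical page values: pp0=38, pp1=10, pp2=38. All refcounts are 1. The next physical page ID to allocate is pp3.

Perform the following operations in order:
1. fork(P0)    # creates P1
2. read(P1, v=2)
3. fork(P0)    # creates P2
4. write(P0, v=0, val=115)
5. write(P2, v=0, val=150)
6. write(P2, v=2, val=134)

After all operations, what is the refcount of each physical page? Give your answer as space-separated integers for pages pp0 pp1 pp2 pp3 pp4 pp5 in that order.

Answer: 1 3 2 1 1 1

Derivation:
Op 1: fork(P0) -> P1. 3 ppages; refcounts: pp0:2 pp1:2 pp2:2
Op 2: read(P1, v2) -> 38. No state change.
Op 3: fork(P0) -> P2. 3 ppages; refcounts: pp0:3 pp1:3 pp2:3
Op 4: write(P0, v0, 115). refcount(pp0)=3>1 -> COPY to pp3. 4 ppages; refcounts: pp0:2 pp1:3 pp2:3 pp3:1
Op 5: write(P2, v0, 150). refcount(pp0)=2>1 -> COPY to pp4. 5 ppages; refcounts: pp0:1 pp1:3 pp2:3 pp3:1 pp4:1
Op 6: write(P2, v2, 134). refcount(pp2)=3>1 -> COPY to pp5. 6 ppages; refcounts: pp0:1 pp1:3 pp2:2 pp3:1 pp4:1 pp5:1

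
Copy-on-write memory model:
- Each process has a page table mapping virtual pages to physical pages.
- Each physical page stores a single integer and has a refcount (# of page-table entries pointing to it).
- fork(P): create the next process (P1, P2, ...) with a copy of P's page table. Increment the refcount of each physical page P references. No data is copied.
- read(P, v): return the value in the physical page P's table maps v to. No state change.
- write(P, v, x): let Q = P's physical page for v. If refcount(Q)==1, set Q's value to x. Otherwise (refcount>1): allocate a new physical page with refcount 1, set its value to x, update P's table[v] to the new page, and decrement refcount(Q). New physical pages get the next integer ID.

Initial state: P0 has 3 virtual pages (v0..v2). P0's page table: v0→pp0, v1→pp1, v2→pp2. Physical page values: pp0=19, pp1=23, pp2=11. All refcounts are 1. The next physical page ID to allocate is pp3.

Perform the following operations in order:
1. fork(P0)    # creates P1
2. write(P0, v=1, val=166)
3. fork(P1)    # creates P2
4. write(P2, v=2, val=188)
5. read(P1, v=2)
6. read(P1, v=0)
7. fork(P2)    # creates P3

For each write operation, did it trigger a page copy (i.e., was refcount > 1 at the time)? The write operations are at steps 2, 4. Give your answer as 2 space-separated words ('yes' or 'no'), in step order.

Op 1: fork(P0) -> P1. 3 ppages; refcounts: pp0:2 pp1:2 pp2:2
Op 2: write(P0, v1, 166). refcount(pp1)=2>1 -> COPY to pp3. 4 ppages; refcounts: pp0:2 pp1:1 pp2:2 pp3:1
Op 3: fork(P1) -> P2. 4 ppages; refcounts: pp0:3 pp1:2 pp2:3 pp3:1
Op 4: write(P2, v2, 188). refcount(pp2)=3>1 -> COPY to pp4. 5 ppages; refcounts: pp0:3 pp1:2 pp2:2 pp3:1 pp4:1
Op 5: read(P1, v2) -> 11. No state change.
Op 6: read(P1, v0) -> 19. No state change.
Op 7: fork(P2) -> P3. 5 ppages; refcounts: pp0:4 pp1:3 pp2:2 pp3:1 pp4:2

yes yes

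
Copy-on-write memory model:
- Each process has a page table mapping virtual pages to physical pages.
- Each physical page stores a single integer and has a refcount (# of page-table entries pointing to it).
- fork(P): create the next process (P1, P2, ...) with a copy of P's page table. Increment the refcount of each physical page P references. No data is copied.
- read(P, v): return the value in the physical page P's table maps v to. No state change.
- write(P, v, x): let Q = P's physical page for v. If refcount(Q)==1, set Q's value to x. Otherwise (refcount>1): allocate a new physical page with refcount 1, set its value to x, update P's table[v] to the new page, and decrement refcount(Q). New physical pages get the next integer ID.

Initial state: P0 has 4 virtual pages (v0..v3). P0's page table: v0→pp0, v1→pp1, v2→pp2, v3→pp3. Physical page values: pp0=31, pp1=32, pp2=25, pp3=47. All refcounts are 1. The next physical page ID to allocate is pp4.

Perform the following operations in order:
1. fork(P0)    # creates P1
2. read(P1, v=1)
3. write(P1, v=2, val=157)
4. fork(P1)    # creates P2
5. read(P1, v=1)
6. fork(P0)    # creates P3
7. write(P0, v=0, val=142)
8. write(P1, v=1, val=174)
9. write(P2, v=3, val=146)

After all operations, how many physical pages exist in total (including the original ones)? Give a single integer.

Answer: 8

Derivation:
Op 1: fork(P0) -> P1. 4 ppages; refcounts: pp0:2 pp1:2 pp2:2 pp3:2
Op 2: read(P1, v1) -> 32. No state change.
Op 3: write(P1, v2, 157). refcount(pp2)=2>1 -> COPY to pp4. 5 ppages; refcounts: pp0:2 pp1:2 pp2:1 pp3:2 pp4:1
Op 4: fork(P1) -> P2. 5 ppages; refcounts: pp0:3 pp1:3 pp2:1 pp3:3 pp4:2
Op 5: read(P1, v1) -> 32. No state change.
Op 6: fork(P0) -> P3. 5 ppages; refcounts: pp0:4 pp1:4 pp2:2 pp3:4 pp4:2
Op 7: write(P0, v0, 142). refcount(pp0)=4>1 -> COPY to pp5. 6 ppages; refcounts: pp0:3 pp1:4 pp2:2 pp3:4 pp4:2 pp5:1
Op 8: write(P1, v1, 174). refcount(pp1)=4>1 -> COPY to pp6. 7 ppages; refcounts: pp0:3 pp1:3 pp2:2 pp3:4 pp4:2 pp5:1 pp6:1
Op 9: write(P2, v3, 146). refcount(pp3)=4>1 -> COPY to pp7. 8 ppages; refcounts: pp0:3 pp1:3 pp2:2 pp3:3 pp4:2 pp5:1 pp6:1 pp7:1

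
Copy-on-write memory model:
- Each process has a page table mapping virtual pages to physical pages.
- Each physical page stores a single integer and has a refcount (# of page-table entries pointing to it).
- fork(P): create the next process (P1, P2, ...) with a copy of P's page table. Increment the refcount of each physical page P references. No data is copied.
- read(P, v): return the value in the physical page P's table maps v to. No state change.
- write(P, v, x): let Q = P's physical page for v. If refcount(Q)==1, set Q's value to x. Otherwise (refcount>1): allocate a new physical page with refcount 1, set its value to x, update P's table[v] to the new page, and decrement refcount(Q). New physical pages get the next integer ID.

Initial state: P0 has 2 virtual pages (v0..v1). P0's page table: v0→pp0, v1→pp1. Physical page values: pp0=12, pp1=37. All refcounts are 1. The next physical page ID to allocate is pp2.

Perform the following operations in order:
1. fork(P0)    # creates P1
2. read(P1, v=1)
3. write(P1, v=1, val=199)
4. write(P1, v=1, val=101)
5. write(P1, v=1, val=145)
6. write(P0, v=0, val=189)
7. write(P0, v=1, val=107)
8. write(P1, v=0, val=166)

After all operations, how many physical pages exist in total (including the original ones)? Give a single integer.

Op 1: fork(P0) -> P1. 2 ppages; refcounts: pp0:2 pp1:2
Op 2: read(P1, v1) -> 37. No state change.
Op 3: write(P1, v1, 199). refcount(pp1)=2>1 -> COPY to pp2. 3 ppages; refcounts: pp0:2 pp1:1 pp2:1
Op 4: write(P1, v1, 101). refcount(pp2)=1 -> write in place. 3 ppages; refcounts: pp0:2 pp1:1 pp2:1
Op 5: write(P1, v1, 145). refcount(pp2)=1 -> write in place. 3 ppages; refcounts: pp0:2 pp1:1 pp2:1
Op 6: write(P0, v0, 189). refcount(pp0)=2>1 -> COPY to pp3. 4 ppages; refcounts: pp0:1 pp1:1 pp2:1 pp3:1
Op 7: write(P0, v1, 107). refcount(pp1)=1 -> write in place. 4 ppages; refcounts: pp0:1 pp1:1 pp2:1 pp3:1
Op 8: write(P1, v0, 166). refcount(pp0)=1 -> write in place. 4 ppages; refcounts: pp0:1 pp1:1 pp2:1 pp3:1

Answer: 4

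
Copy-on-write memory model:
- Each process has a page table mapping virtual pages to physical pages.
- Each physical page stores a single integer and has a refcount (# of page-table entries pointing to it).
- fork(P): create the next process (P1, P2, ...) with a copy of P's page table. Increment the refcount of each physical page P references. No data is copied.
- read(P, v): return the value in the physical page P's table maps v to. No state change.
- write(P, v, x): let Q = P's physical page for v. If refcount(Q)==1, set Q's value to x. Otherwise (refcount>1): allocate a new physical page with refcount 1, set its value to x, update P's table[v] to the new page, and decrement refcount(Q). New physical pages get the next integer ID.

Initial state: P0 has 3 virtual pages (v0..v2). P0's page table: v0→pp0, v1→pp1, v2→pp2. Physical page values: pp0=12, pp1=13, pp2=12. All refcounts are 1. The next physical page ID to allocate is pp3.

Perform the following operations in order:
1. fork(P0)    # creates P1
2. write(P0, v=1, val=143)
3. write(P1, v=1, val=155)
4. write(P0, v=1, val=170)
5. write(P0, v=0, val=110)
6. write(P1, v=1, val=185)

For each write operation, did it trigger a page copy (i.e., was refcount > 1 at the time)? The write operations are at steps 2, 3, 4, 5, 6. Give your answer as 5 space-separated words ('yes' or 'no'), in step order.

Op 1: fork(P0) -> P1. 3 ppages; refcounts: pp0:2 pp1:2 pp2:2
Op 2: write(P0, v1, 143). refcount(pp1)=2>1 -> COPY to pp3. 4 ppages; refcounts: pp0:2 pp1:1 pp2:2 pp3:1
Op 3: write(P1, v1, 155). refcount(pp1)=1 -> write in place. 4 ppages; refcounts: pp0:2 pp1:1 pp2:2 pp3:1
Op 4: write(P0, v1, 170). refcount(pp3)=1 -> write in place. 4 ppages; refcounts: pp0:2 pp1:1 pp2:2 pp3:1
Op 5: write(P0, v0, 110). refcount(pp0)=2>1 -> COPY to pp4. 5 ppages; refcounts: pp0:1 pp1:1 pp2:2 pp3:1 pp4:1
Op 6: write(P1, v1, 185). refcount(pp1)=1 -> write in place. 5 ppages; refcounts: pp0:1 pp1:1 pp2:2 pp3:1 pp4:1

yes no no yes no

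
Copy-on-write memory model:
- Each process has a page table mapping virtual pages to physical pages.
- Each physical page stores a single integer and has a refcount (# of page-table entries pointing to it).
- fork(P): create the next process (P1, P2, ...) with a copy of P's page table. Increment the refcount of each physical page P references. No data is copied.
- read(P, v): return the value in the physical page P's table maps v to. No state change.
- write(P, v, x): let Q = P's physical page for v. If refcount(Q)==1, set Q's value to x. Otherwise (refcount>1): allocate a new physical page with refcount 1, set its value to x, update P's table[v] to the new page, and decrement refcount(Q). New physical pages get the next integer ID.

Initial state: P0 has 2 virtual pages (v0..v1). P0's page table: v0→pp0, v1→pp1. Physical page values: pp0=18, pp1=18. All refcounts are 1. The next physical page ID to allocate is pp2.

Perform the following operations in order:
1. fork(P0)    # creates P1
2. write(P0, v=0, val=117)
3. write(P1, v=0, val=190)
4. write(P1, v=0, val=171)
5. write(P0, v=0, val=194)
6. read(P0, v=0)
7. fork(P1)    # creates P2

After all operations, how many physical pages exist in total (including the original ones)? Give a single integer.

Op 1: fork(P0) -> P1. 2 ppages; refcounts: pp0:2 pp1:2
Op 2: write(P0, v0, 117). refcount(pp0)=2>1 -> COPY to pp2. 3 ppages; refcounts: pp0:1 pp1:2 pp2:1
Op 3: write(P1, v0, 190). refcount(pp0)=1 -> write in place. 3 ppages; refcounts: pp0:1 pp1:2 pp2:1
Op 4: write(P1, v0, 171). refcount(pp0)=1 -> write in place. 3 ppages; refcounts: pp0:1 pp1:2 pp2:1
Op 5: write(P0, v0, 194). refcount(pp2)=1 -> write in place. 3 ppages; refcounts: pp0:1 pp1:2 pp2:1
Op 6: read(P0, v0) -> 194. No state change.
Op 7: fork(P1) -> P2. 3 ppages; refcounts: pp0:2 pp1:3 pp2:1

Answer: 3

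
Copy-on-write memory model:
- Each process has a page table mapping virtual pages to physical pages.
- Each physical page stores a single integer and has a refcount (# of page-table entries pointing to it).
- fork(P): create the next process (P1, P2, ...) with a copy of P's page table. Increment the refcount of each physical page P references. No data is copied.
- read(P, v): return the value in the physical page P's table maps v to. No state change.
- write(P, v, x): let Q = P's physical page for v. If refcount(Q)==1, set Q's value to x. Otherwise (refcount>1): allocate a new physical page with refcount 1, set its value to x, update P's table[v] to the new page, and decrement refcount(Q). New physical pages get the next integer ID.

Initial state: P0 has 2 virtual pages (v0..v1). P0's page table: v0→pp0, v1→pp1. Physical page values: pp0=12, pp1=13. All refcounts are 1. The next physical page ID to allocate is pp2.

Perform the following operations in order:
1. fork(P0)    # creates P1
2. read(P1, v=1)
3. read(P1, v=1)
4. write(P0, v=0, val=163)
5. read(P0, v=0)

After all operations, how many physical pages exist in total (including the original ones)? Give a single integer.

Answer: 3

Derivation:
Op 1: fork(P0) -> P1. 2 ppages; refcounts: pp0:2 pp1:2
Op 2: read(P1, v1) -> 13. No state change.
Op 3: read(P1, v1) -> 13. No state change.
Op 4: write(P0, v0, 163). refcount(pp0)=2>1 -> COPY to pp2. 3 ppages; refcounts: pp0:1 pp1:2 pp2:1
Op 5: read(P0, v0) -> 163. No state change.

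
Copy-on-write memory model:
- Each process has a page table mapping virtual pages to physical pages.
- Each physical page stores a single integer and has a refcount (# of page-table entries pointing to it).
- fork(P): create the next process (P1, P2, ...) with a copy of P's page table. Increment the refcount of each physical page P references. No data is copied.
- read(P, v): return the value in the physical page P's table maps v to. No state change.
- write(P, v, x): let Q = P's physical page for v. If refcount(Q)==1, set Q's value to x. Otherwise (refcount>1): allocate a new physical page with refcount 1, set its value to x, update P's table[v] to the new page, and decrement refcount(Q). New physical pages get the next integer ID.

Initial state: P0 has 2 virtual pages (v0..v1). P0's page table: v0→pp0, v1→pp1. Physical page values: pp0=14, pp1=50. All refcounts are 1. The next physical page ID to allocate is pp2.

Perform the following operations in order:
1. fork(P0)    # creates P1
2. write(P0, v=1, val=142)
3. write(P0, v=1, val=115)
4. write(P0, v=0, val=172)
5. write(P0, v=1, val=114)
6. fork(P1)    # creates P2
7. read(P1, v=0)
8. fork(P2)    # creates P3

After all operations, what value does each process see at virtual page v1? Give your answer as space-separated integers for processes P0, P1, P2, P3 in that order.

Op 1: fork(P0) -> P1. 2 ppages; refcounts: pp0:2 pp1:2
Op 2: write(P0, v1, 142). refcount(pp1)=2>1 -> COPY to pp2. 3 ppages; refcounts: pp0:2 pp1:1 pp2:1
Op 3: write(P0, v1, 115). refcount(pp2)=1 -> write in place. 3 ppages; refcounts: pp0:2 pp1:1 pp2:1
Op 4: write(P0, v0, 172). refcount(pp0)=2>1 -> COPY to pp3. 4 ppages; refcounts: pp0:1 pp1:1 pp2:1 pp3:1
Op 5: write(P0, v1, 114). refcount(pp2)=1 -> write in place. 4 ppages; refcounts: pp0:1 pp1:1 pp2:1 pp3:1
Op 6: fork(P1) -> P2. 4 ppages; refcounts: pp0:2 pp1:2 pp2:1 pp3:1
Op 7: read(P1, v0) -> 14. No state change.
Op 8: fork(P2) -> P3. 4 ppages; refcounts: pp0:3 pp1:3 pp2:1 pp3:1
P0: v1 -> pp2 = 114
P1: v1 -> pp1 = 50
P2: v1 -> pp1 = 50
P3: v1 -> pp1 = 50

Answer: 114 50 50 50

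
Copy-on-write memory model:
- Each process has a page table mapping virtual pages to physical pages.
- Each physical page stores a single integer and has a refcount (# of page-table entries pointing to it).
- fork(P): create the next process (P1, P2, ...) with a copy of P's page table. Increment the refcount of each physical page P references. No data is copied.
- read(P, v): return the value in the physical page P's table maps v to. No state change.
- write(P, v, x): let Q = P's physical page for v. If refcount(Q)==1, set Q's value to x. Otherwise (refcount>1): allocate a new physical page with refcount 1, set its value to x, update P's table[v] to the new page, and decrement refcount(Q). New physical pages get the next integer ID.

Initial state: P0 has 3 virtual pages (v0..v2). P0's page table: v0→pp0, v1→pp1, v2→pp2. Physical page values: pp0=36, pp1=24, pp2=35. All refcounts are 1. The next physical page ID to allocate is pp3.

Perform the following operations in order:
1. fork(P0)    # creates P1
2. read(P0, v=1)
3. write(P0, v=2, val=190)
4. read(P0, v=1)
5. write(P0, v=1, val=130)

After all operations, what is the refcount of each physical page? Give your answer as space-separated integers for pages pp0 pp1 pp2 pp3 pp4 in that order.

Answer: 2 1 1 1 1

Derivation:
Op 1: fork(P0) -> P1. 3 ppages; refcounts: pp0:2 pp1:2 pp2:2
Op 2: read(P0, v1) -> 24. No state change.
Op 3: write(P0, v2, 190). refcount(pp2)=2>1 -> COPY to pp3. 4 ppages; refcounts: pp0:2 pp1:2 pp2:1 pp3:1
Op 4: read(P0, v1) -> 24. No state change.
Op 5: write(P0, v1, 130). refcount(pp1)=2>1 -> COPY to pp4. 5 ppages; refcounts: pp0:2 pp1:1 pp2:1 pp3:1 pp4:1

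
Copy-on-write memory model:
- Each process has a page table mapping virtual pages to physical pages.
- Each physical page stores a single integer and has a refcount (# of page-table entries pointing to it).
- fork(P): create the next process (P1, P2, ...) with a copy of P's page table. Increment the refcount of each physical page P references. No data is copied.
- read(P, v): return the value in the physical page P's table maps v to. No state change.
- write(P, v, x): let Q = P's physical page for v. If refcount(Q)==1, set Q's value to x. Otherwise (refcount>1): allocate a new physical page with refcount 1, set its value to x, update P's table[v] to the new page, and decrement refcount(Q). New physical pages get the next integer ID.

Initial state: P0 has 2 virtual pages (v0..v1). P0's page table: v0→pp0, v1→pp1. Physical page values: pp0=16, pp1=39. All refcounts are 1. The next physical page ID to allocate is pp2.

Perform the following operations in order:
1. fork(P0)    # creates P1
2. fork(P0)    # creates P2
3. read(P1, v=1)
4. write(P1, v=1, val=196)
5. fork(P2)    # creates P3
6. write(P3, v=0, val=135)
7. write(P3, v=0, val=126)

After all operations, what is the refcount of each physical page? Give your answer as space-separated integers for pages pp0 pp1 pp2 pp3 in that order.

Op 1: fork(P0) -> P1. 2 ppages; refcounts: pp0:2 pp1:2
Op 2: fork(P0) -> P2. 2 ppages; refcounts: pp0:3 pp1:3
Op 3: read(P1, v1) -> 39. No state change.
Op 4: write(P1, v1, 196). refcount(pp1)=3>1 -> COPY to pp2. 3 ppages; refcounts: pp0:3 pp1:2 pp2:1
Op 5: fork(P2) -> P3. 3 ppages; refcounts: pp0:4 pp1:3 pp2:1
Op 6: write(P3, v0, 135). refcount(pp0)=4>1 -> COPY to pp3. 4 ppages; refcounts: pp0:3 pp1:3 pp2:1 pp3:1
Op 7: write(P3, v0, 126). refcount(pp3)=1 -> write in place. 4 ppages; refcounts: pp0:3 pp1:3 pp2:1 pp3:1

Answer: 3 3 1 1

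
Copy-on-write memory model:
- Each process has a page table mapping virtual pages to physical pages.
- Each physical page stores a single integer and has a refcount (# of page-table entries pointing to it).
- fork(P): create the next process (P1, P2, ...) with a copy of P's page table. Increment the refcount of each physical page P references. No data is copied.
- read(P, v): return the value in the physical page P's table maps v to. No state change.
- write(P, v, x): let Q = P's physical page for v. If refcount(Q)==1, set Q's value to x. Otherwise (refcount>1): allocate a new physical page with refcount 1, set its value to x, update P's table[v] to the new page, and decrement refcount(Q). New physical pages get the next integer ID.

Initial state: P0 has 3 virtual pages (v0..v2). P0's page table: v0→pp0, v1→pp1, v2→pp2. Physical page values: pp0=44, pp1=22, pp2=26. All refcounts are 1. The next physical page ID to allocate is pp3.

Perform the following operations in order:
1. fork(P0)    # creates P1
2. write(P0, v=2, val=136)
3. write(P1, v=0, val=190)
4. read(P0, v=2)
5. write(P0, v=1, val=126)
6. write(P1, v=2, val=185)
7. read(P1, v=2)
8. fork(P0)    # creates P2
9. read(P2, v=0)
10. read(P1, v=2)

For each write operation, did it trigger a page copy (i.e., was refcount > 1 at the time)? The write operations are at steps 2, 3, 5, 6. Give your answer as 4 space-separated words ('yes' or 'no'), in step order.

Op 1: fork(P0) -> P1. 3 ppages; refcounts: pp0:2 pp1:2 pp2:2
Op 2: write(P0, v2, 136). refcount(pp2)=2>1 -> COPY to pp3. 4 ppages; refcounts: pp0:2 pp1:2 pp2:1 pp3:1
Op 3: write(P1, v0, 190). refcount(pp0)=2>1 -> COPY to pp4. 5 ppages; refcounts: pp0:1 pp1:2 pp2:1 pp3:1 pp4:1
Op 4: read(P0, v2) -> 136. No state change.
Op 5: write(P0, v1, 126). refcount(pp1)=2>1 -> COPY to pp5. 6 ppages; refcounts: pp0:1 pp1:1 pp2:1 pp3:1 pp4:1 pp5:1
Op 6: write(P1, v2, 185). refcount(pp2)=1 -> write in place. 6 ppages; refcounts: pp0:1 pp1:1 pp2:1 pp3:1 pp4:1 pp5:1
Op 7: read(P1, v2) -> 185. No state change.
Op 8: fork(P0) -> P2. 6 ppages; refcounts: pp0:2 pp1:1 pp2:1 pp3:2 pp4:1 pp5:2
Op 9: read(P2, v0) -> 44. No state change.
Op 10: read(P1, v2) -> 185. No state change.

yes yes yes no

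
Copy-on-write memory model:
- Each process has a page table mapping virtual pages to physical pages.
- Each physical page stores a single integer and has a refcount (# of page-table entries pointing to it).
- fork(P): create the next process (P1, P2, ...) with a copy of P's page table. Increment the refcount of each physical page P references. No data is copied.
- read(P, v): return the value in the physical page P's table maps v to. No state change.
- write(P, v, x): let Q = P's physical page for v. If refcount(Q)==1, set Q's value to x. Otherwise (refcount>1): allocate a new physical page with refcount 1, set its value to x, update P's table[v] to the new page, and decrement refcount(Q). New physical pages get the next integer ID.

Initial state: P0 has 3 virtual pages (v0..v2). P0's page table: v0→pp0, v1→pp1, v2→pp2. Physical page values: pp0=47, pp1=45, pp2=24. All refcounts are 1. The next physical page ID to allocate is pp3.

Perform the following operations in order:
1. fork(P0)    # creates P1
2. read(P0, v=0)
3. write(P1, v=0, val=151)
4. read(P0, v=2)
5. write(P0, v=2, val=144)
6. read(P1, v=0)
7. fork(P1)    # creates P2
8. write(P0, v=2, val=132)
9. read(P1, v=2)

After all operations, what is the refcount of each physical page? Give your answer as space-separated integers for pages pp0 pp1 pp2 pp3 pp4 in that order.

Answer: 1 3 2 2 1

Derivation:
Op 1: fork(P0) -> P1. 3 ppages; refcounts: pp0:2 pp1:2 pp2:2
Op 2: read(P0, v0) -> 47. No state change.
Op 3: write(P1, v0, 151). refcount(pp0)=2>1 -> COPY to pp3. 4 ppages; refcounts: pp0:1 pp1:2 pp2:2 pp3:1
Op 4: read(P0, v2) -> 24. No state change.
Op 5: write(P0, v2, 144). refcount(pp2)=2>1 -> COPY to pp4. 5 ppages; refcounts: pp0:1 pp1:2 pp2:1 pp3:1 pp4:1
Op 6: read(P1, v0) -> 151. No state change.
Op 7: fork(P1) -> P2. 5 ppages; refcounts: pp0:1 pp1:3 pp2:2 pp3:2 pp4:1
Op 8: write(P0, v2, 132). refcount(pp4)=1 -> write in place. 5 ppages; refcounts: pp0:1 pp1:3 pp2:2 pp3:2 pp4:1
Op 9: read(P1, v2) -> 24. No state change.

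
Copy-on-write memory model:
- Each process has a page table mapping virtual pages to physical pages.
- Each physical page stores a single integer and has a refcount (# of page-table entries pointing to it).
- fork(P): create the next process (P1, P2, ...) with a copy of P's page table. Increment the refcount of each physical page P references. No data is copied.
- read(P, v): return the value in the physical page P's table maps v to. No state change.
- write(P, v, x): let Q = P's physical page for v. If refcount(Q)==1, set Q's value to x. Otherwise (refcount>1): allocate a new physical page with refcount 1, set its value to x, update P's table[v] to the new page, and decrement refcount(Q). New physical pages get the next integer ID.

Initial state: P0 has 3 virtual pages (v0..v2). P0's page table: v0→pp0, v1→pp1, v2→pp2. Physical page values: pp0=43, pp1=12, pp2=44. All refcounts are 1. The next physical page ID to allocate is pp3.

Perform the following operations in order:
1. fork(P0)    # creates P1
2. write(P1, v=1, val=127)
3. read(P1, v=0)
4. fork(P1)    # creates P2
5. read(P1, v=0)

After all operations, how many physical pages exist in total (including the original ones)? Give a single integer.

Op 1: fork(P0) -> P1. 3 ppages; refcounts: pp0:2 pp1:2 pp2:2
Op 2: write(P1, v1, 127). refcount(pp1)=2>1 -> COPY to pp3. 4 ppages; refcounts: pp0:2 pp1:1 pp2:2 pp3:1
Op 3: read(P1, v0) -> 43. No state change.
Op 4: fork(P1) -> P2. 4 ppages; refcounts: pp0:3 pp1:1 pp2:3 pp3:2
Op 5: read(P1, v0) -> 43. No state change.

Answer: 4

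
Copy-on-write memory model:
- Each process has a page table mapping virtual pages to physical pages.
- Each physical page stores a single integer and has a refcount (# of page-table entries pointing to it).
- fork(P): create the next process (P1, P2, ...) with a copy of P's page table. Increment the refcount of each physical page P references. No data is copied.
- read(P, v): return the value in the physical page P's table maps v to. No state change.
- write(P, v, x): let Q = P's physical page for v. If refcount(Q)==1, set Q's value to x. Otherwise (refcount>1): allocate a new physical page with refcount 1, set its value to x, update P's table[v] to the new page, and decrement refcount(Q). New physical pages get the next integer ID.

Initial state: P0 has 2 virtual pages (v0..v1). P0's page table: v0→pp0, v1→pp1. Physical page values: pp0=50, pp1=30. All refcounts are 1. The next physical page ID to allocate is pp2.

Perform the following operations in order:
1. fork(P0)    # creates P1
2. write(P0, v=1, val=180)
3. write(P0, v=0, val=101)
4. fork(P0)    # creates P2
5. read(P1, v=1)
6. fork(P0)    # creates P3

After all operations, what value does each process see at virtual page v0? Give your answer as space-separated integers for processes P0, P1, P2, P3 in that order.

Op 1: fork(P0) -> P1. 2 ppages; refcounts: pp0:2 pp1:2
Op 2: write(P0, v1, 180). refcount(pp1)=2>1 -> COPY to pp2. 3 ppages; refcounts: pp0:2 pp1:1 pp2:1
Op 3: write(P0, v0, 101). refcount(pp0)=2>1 -> COPY to pp3. 4 ppages; refcounts: pp0:1 pp1:1 pp2:1 pp3:1
Op 4: fork(P0) -> P2. 4 ppages; refcounts: pp0:1 pp1:1 pp2:2 pp3:2
Op 5: read(P1, v1) -> 30. No state change.
Op 6: fork(P0) -> P3. 4 ppages; refcounts: pp0:1 pp1:1 pp2:3 pp3:3
P0: v0 -> pp3 = 101
P1: v0 -> pp0 = 50
P2: v0 -> pp3 = 101
P3: v0 -> pp3 = 101

Answer: 101 50 101 101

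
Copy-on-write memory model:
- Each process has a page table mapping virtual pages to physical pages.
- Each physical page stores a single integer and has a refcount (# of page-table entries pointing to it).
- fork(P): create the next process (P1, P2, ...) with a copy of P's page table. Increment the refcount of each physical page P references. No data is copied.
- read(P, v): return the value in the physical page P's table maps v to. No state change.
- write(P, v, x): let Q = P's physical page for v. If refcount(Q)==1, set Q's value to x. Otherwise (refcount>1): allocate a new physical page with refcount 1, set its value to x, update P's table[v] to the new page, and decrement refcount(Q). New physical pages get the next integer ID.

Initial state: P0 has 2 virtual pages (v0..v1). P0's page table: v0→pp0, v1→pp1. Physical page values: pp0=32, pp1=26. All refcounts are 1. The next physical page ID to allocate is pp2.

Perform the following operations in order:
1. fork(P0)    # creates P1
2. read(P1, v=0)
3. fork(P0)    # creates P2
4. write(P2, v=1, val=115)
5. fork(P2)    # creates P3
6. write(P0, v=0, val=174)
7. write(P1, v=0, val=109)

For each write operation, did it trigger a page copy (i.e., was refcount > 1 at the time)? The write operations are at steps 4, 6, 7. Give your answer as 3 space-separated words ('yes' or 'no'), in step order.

Op 1: fork(P0) -> P1. 2 ppages; refcounts: pp0:2 pp1:2
Op 2: read(P1, v0) -> 32. No state change.
Op 3: fork(P0) -> P2. 2 ppages; refcounts: pp0:3 pp1:3
Op 4: write(P2, v1, 115). refcount(pp1)=3>1 -> COPY to pp2. 3 ppages; refcounts: pp0:3 pp1:2 pp2:1
Op 5: fork(P2) -> P3. 3 ppages; refcounts: pp0:4 pp1:2 pp2:2
Op 6: write(P0, v0, 174). refcount(pp0)=4>1 -> COPY to pp3. 4 ppages; refcounts: pp0:3 pp1:2 pp2:2 pp3:1
Op 7: write(P1, v0, 109). refcount(pp0)=3>1 -> COPY to pp4. 5 ppages; refcounts: pp0:2 pp1:2 pp2:2 pp3:1 pp4:1

yes yes yes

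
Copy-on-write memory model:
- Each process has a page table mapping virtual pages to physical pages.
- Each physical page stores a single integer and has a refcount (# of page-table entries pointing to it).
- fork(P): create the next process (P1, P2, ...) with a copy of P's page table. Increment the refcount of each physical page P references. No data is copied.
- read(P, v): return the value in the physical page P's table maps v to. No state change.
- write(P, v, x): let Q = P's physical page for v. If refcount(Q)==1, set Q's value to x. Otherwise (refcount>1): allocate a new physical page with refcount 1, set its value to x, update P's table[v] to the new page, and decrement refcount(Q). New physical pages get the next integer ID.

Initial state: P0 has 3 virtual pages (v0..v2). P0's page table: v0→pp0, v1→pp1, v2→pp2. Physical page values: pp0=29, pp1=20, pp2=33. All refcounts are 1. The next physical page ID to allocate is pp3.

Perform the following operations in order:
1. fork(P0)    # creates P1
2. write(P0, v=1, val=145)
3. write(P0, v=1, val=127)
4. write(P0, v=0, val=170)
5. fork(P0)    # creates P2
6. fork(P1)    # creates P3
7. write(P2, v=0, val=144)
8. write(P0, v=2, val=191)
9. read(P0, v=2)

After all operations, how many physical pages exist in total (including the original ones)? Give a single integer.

Op 1: fork(P0) -> P1. 3 ppages; refcounts: pp0:2 pp1:2 pp2:2
Op 2: write(P0, v1, 145). refcount(pp1)=2>1 -> COPY to pp3. 4 ppages; refcounts: pp0:2 pp1:1 pp2:2 pp3:1
Op 3: write(P0, v1, 127). refcount(pp3)=1 -> write in place. 4 ppages; refcounts: pp0:2 pp1:1 pp2:2 pp3:1
Op 4: write(P0, v0, 170). refcount(pp0)=2>1 -> COPY to pp4. 5 ppages; refcounts: pp0:1 pp1:1 pp2:2 pp3:1 pp4:1
Op 5: fork(P0) -> P2. 5 ppages; refcounts: pp0:1 pp1:1 pp2:3 pp3:2 pp4:2
Op 6: fork(P1) -> P3. 5 ppages; refcounts: pp0:2 pp1:2 pp2:4 pp3:2 pp4:2
Op 7: write(P2, v0, 144). refcount(pp4)=2>1 -> COPY to pp5. 6 ppages; refcounts: pp0:2 pp1:2 pp2:4 pp3:2 pp4:1 pp5:1
Op 8: write(P0, v2, 191). refcount(pp2)=4>1 -> COPY to pp6. 7 ppages; refcounts: pp0:2 pp1:2 pp2:3 pp3:2 pp4:1 pp5:1 pp6:1
Op 9: read(P0, v2) -> 191. No state change.

Answer: 7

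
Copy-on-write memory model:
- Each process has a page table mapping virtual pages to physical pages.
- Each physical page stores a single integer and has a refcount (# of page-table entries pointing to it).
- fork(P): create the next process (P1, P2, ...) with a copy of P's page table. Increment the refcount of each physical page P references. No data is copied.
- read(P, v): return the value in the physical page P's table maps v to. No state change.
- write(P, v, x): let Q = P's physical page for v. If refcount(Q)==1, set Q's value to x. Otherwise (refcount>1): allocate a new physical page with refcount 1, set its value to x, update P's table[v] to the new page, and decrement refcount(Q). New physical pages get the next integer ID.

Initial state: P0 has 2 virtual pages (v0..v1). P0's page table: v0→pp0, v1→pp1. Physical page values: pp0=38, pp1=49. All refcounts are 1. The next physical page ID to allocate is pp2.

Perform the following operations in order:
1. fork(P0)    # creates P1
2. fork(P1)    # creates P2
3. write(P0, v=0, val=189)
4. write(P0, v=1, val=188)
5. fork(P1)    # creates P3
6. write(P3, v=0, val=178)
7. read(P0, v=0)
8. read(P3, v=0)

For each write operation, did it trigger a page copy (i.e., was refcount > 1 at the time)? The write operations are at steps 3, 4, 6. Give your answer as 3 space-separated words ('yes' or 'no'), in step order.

Op 1: fork(P0) -> P1. 2 ppages; refcounts: pp0:2 pp1:2
Op 2: fork(P1) -> P2. 2 ppages; refcounts: pp0:3 pp1:3
Op 3: write(P0, v0, 189). refcount(pp0)=3>1 -> COPY to pp2. 3 ppages; refcounts: pp0:2 pp1:3 pp2:1
Op 4: write(P0, v1, 188). refcount(pp1)=3>1 -> COPY to pp3. 4 ppages; refcounts: pp0:2 pp1:2 pp2:1 pp3:1
Op 5: fork(P1) -> P3. 4 ppages; refcounts: pp0:3 pp1:3 pp2:1 pp3:1
Op 6: write(P3, v0, 178). refcount(pp0)=3>1 -> COPY to pp4. 5 ppages; refcounts: pp0:2 pp1:3 pp2:1 pp3:1 pp4:1
Op 7: read(P0, v0) -> 189. No state change.
Op 8: read(P3, v0) -> 178. No state change.

yes yes yes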